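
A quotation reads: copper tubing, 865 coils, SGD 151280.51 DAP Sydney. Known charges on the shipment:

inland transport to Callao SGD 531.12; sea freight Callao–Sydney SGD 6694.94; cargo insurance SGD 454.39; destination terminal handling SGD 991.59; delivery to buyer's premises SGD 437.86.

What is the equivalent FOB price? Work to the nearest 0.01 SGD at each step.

Not relevant to the conversion: inland to port — on the seller under both DAP and FOB; already in the DAP price and stays in the FOB price.
From DAP to FOB, the seller no longer bears: freight, insurance, destination terminal, delivery.
FOB price = 151280.51 − 6694.94 − 454.39 − 991.59 − 437.86 = 142701.73

FOB price: SGD 142701.73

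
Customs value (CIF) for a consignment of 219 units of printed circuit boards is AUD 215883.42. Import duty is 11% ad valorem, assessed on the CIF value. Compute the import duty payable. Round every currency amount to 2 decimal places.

Import duty: AUD 23747.18

Import duty = 215883.42 × 11% = 23747.18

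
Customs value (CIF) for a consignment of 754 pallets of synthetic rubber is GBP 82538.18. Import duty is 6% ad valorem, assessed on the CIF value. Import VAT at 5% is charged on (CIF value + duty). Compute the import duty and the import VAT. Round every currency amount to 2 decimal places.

Import duty = 82538.18 × 6% = 4952.29
VAT base = CIF + duty = 82538.18 + 4952.29 = 87490.47
Import VAT = 87490.47 × 5% = 4374.52

Import duty: GBP 4952.29; import VAT: GBP 4374.52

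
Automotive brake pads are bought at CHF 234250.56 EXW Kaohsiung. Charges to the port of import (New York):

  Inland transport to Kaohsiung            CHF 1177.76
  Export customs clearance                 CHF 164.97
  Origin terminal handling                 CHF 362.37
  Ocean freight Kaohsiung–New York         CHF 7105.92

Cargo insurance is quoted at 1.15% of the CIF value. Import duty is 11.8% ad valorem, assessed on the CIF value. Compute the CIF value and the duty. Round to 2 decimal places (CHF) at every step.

Let C be the CIF value. C = EXW price + pre-shipment costs + freight + 1.15% × C
C − 1.15% × C = 234250.56 + 1177.76 + 164.97 + 362.37 + 7105.92
0.9885 × C = 243061.58
C = 243061.58 / 0.9885 = 245889.31
Insurance premium = 1.15% × 245889.31 = 2827.73
Import duty = 245889.31 × 11.8% = 29014.94

CIF value: CHF 245889.31; import duty: CHF 29014.94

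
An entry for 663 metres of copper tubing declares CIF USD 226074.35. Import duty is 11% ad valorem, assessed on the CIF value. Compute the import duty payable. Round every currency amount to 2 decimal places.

Import duty: USD 24868.18

Import duty = 226074.35 × 11% = 24868.18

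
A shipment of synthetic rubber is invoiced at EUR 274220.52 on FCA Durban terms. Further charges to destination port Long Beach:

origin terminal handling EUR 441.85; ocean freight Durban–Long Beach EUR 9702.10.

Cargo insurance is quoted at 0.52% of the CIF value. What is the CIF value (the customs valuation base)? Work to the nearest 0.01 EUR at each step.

CIF value: EUR 285850.89

Let C be the CIF value. C = FCA price + pre-shipment costs + freight + 0.52% × C
C − 0.52% × C = 274220.52 + 441.85 + 9702.10
0.9948 × C = 284364.47
C = 284364.47 / 0.9948 = 285850.89
Insurance premium = 0.52% × 285850.89 = 1486.42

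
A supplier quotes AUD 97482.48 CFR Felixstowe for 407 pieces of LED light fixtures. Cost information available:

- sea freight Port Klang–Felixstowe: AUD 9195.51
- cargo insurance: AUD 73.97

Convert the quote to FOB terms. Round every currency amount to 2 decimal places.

FOB price: AUD 88286.97

Not relevant to the conversion: insurance — on the buyer under both terms; not part of either seller's price.
From CFR to FOB, the seller no longer bears: freight.
FOB price = 97482.48 − 9195.51 = 88286.97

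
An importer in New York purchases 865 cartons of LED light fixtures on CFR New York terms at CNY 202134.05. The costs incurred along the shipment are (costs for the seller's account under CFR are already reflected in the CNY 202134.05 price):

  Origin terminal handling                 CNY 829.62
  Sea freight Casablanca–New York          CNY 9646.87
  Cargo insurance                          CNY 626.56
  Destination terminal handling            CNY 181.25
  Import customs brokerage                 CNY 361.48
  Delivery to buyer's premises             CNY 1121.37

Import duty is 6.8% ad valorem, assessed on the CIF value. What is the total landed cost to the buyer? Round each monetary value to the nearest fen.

CFR: the seller pays costs through ocean freight to the destination port, but not insurance.
Already in the invoice (seller's account under CFR): origin terminal, freight — exclude.
CIF value = CFR price + insurance = 202134.05 + 626.56 = 202760.61
Import duty = 202760.61 × 6.8% = 13787.72
Buyer bears: insurance 626.56 + destination terminal 181.25 + brokerage 361.48 + delivery 1121.37 + duty 13787.72 = 16078.38
Landed cost = invoice 202134.05 + 16078.38 = 218212.43

Total landed cost: CNY 218212.43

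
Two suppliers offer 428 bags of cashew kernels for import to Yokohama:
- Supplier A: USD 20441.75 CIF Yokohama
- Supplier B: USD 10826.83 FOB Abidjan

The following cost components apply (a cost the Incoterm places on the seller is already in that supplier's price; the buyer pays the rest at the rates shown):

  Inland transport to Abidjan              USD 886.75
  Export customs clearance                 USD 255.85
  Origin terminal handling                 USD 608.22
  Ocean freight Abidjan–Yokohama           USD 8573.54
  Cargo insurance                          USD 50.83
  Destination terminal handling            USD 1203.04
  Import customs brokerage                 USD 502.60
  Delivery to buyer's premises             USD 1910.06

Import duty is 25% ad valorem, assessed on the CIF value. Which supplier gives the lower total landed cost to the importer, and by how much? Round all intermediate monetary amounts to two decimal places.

Supplier A (CIF):
The CIF price already equals the CIF value: 20441.75
Import duty = 20441.75 × 25% = 5110.44
Buyer bears (A): 1203.04 + 502.60 + 1910.06 = 3615.70
Landed cost (A) = invoice 20441.75 + 3615.70 + duty 5110.44 = 29167.89
Supplier B (FOB):
CIF value = FOB price + freight + insurance = 10826.83 + 8573.54 + 50.83 = 19451.20
Import duty = 19451.20 × 25% = 4862.80
Buyer bears (B): 8573.54 + 50.83 + 1203.04 + 502.60 + 1910.06 = 12240.07
Landed cost (B) = invoice 10826.83 + 12240.07 + duty 4862.80 = 27929.70
Difference = |29167.89 − 27929.70| = 1238.19

Supplier B is cheaper by USD 1238.19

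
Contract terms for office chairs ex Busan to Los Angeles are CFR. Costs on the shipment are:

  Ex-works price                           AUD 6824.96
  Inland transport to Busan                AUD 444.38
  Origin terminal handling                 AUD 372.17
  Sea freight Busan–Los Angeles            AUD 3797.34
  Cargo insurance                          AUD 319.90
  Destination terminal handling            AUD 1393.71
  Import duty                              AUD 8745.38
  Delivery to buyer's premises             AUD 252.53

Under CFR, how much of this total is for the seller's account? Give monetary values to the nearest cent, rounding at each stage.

CFR: the seller pays costs through ocean freight to the destination port, but not insurance.
Seller's account: goods 6824.96 + inland to port 444.38 + origin terminal 372.17 + freight 3797.34 = 11438.85
Buyer's account: insurance 319.90 + destination terminal 1393.71 + duty 8745.38 + delivery 252.53 = 10711.52

Seller's account: AUD 11438.85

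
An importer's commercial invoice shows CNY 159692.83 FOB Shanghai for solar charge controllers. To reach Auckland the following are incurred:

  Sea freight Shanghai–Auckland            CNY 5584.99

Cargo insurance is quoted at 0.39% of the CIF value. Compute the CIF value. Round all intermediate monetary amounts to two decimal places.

CIF value: CNY 165924.93

Let C be the CIF value. C = FOB price + freight + 0.39% × C
C − 0.39% × C = 159692.83 + 5584.99
0.9961 × C = 165277.82
C = 165277.82 / 0.9961 = 165924.93
Insurance premium = 0.39% × 165924.93 = 647.11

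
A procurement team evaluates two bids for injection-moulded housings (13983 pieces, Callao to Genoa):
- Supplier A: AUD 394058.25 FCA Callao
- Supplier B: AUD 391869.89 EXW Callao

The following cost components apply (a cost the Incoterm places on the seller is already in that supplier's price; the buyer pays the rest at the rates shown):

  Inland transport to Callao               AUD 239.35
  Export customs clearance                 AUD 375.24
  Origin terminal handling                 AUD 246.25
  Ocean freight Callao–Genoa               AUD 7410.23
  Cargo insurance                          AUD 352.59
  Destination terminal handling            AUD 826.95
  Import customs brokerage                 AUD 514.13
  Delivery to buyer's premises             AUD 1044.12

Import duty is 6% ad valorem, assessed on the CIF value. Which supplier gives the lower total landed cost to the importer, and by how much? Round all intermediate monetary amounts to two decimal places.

Supplier A (FCA):
CIF value = FCA price + origin terminal + freight + insurance = 394058.25 + 246.25 + 7410.23 + 352.59 = 402067.32
Import duty = 402067.32 × 6% = 24124.04
Buyer bears (A): 246.25 + 7410.23 + 352.59 + 826.95 + 514.13 + 1044.12 = 10394.27
Landed cost (A) = invoice 394058.25 + 10394.27 + duty 24124.04 = 428576.56
Supplier B (EXW):
CIF value = EXW price + inland to port + export clearance + origin terminal + freight + insurance = 391869.89 + 239.35 + 375.24 + 246.25 + 7410.23 + 352.59 = 400493.55
Import duty = 400493.55 × 6% = 24029.61
Buyer bears (B): 239.35 + 375.24 + 246.25 + 7410.23 + 352.59 + 826.95 + 514.13 + 1044.12 = 11008.86
Landed cost (B) = invoice 391869.89 + 11008.86 + duty 24029.61 = 426908.36
Difference = |428576.56 − 426908.36| = 1668.20

Supplier B is cheaper by AUD 1668.20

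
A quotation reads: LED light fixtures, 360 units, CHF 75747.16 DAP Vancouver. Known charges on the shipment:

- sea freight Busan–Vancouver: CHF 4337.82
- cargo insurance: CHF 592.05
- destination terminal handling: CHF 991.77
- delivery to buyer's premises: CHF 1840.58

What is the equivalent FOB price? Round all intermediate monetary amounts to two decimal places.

From DAP to FOB, the seller no longer bears: freight, insurance, destination terminal, delivery.
FOB price = 75747.16 − 4337.82 − 592.05 − 991.77 − 1840.58 = 67984.94

FOB price: CHF 67984.94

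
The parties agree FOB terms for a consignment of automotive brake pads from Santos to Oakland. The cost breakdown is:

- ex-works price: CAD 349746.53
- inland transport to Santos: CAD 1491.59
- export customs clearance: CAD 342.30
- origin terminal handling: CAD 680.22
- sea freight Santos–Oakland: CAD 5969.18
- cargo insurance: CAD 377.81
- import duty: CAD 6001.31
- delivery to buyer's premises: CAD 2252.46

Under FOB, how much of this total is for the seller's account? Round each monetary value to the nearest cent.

FOB: the seller bears costs until goods are on board at the origin port; the buyer bears freight, insurance and all costs thereafter.
Seller's account: goods 349746.53 + inland to port 1491.59 + export clearance 342.30 + origin terminal 680.22 = 352260.64
Buyer's account: freight 5969.18 + insurance 377.81 + duty 6001.31 + delivery 2252.46 = 14600.76

Seller's account: CAD 352260.64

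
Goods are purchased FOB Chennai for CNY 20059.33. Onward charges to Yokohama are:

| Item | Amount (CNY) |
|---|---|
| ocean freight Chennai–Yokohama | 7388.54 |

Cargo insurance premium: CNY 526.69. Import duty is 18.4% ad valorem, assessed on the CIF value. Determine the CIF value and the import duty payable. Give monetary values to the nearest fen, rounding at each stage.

CIF = FOB price + freight + insurance
CIF = 20059.33 + 7388.54 + 526.69 = 27974.56
Import duty = 27974.56 × 18.4% = 5147.32

CIF value: CNY 27974.56; import duty: CNY 5147.32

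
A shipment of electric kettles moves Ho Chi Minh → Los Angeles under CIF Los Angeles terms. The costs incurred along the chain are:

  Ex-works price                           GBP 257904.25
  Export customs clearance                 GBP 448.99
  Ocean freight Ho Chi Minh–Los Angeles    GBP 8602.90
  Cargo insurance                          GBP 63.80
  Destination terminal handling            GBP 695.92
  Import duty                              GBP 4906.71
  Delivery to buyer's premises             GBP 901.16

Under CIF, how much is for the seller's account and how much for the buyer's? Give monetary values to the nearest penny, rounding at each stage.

Seller: GBP 267019.94; buyer: GBP 6503.79

CIF: the seller pays costs through ocean freight and marine insurance to the destination port.
Seller's account: goods 257904.25 + export clearance 448.99 + freight 8602.90 + insurance 63.80 = 267019.94
Buyer's account: destination terminal 695.92 + duty 4906.71 + delivery 901.16 = 6503.79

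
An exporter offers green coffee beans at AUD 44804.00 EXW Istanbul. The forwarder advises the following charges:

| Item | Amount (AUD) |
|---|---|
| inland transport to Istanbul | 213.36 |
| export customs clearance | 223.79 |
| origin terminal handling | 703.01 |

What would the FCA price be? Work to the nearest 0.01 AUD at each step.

FCA price: AUD 45241.15

Not relevant to the conversion: origin terminal — on the buyer under both terms; not part of either seller's price.
From EXW to FCA, the seller additionally bears: inland to port, export clearance.
FCA price = 44804.00 + 213.36 + 223.79 = 45241.15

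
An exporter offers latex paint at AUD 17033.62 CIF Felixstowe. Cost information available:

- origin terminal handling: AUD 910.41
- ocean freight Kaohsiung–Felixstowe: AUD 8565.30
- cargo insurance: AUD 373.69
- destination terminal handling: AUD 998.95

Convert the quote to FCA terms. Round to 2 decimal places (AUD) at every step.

Not relevant to the conversion: destination terminal — on the buyer under both terms; not part of either seller's price.
From CIF to FCA, the seller no longer bears: origin terminal, freight, insurance.
FCA price = 17033.62 − 910.41 − 8565.30 − 373.69 = 7184.22

FCA price: AUD 7184.22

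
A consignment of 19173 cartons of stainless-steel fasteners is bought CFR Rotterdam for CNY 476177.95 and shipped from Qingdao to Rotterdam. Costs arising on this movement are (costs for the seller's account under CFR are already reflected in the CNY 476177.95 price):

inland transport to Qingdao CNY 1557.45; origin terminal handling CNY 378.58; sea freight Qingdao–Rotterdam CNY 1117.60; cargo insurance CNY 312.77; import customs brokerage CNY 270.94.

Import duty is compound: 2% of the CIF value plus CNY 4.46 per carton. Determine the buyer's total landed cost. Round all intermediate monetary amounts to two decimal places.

CFR: the seller pays costs through ocean freight to the destination port, but not insurance.
Already in the invoice (seller's account under CFR): inland to port, origin terminal, freight — exclude.
CIF value = CFR price + insurance = 476177.95 + 312.77 = 476490.72
Ad valorem component: 476490.72 × 2% = 9529.81
Specific component: 19173 × 4.46 = 85511.58
Import duty = 9529.81 + 85511.58 = 95041.39
Buyer bears: insurance 312.77 + brokerage 270.94 + duty 95041.39 = 95625.10
Landed cost = invoice 476177.95 + 95625.10 = 571803.05

Total landed cost: CNY 571803.05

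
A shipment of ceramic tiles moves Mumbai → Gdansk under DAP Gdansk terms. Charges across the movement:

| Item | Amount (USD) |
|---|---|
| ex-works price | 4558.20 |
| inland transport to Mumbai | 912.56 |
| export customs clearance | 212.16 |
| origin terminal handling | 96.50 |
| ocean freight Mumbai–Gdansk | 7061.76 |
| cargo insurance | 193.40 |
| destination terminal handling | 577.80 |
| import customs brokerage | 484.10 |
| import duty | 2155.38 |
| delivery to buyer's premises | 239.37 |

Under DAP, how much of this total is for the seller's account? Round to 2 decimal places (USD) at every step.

Seller's account: USD 13851.75

DAP: the seller bears all costs to the named destination except import duty and clearance.
Seller's account: goods 4558.20 + inland to port 912.56 + export clearance 212.16 + origin terminal 96.50 + freight 7061.76 + insurance 193.40 + destination terminal 577.80 + delivery 239.37 = 13851.75
Buyer's account: brokerage 484.10 + duty 2155.38 = 2639.48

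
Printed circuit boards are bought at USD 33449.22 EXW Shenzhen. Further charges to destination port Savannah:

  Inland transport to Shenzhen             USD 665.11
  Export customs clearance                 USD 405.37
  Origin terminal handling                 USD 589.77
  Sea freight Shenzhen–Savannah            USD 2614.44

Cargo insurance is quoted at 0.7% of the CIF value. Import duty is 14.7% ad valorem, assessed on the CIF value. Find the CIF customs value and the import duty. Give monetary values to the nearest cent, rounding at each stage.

CIF value: USD 37989.84; import duty: USD 5584.51

Let C be the CIF value. C = EXW price + pre-shipment costs + freight + 0.7% × C
C − 0.7% × C = 33449.22 + 665.11 + 405.37 + 589.77 + 2614.44
0.993 × C = 37723.91
C = 37723.91 / 0.993 = 37989.84
Insurance premium = 0.7% × 37989.84 = 265.93
Import duty = 37989.84 × 14.7% = 5584.51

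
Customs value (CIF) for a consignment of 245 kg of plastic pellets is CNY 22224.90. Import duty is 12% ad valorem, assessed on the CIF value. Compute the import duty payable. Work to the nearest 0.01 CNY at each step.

Import duty = 22224.90 × 12% = 2666.99

Import duty: CNY 2666.99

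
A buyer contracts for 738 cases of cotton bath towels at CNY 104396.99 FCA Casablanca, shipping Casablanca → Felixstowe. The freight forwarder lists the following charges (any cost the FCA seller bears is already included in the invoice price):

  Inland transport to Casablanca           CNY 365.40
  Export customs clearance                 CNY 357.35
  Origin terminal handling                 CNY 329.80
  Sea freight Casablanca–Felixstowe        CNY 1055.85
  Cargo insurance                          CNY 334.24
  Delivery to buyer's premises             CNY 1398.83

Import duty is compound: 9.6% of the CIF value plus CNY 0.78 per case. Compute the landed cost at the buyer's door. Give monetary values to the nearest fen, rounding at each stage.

FCA: the seller delivers export-cleared goods to the carrier; the buyer bears costs from that point.
Already in the invoice (seller's account under FCA): inland to port, export clearance — exclude.
CIF value = FCA price + origin terminal + freight + insurance = 104396.99 + 329.80 + 1055.85 + 334.24 = 106116.88
Ad valorem component: 106116.88 × 9.6% = 10187.22
Specific component: 738 × 0.78 = 575.64
Import duty = 10187.22 + 575.64 = 10762.86
Buyer bears: origin terminal 329.80 + freight 1055.85 + insurance 334.24 + delivery 1398.83 + duty 10762.86 = 13881.58
Landed cost = invoice 104396.99 + 13881.58 = 118278.57

Total landed cost: CNY 118278.57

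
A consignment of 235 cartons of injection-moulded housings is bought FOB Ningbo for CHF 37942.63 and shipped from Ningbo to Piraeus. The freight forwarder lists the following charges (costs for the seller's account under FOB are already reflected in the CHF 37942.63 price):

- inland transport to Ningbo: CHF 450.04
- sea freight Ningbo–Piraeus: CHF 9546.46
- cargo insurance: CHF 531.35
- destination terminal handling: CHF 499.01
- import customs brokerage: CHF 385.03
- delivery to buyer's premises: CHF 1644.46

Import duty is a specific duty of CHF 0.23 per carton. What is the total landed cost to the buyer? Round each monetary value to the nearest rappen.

Total landed cost: CHF 50602.99

FOB: the seller bears costs until goods are on board at the origin port; the buyer bears freight, insurance and all costs thereafter.
Already in the invoice (seller's account under FOB): inland to port — exclude.
CIF value = FOB price + freight + insurance = 37942.63 + 9546.46 + 531.35 = 48020.44
Import duty = 235 × 0.23 = 54.05
Buyer bears: freight 9546.46 + insurance 531.35 + destination terminal 499.01 + brokerage 385.03 + delivery 1644.46 + duty 54.05 = 12660.36
Landed cost = invoice 37942.63 + 12660.36 = 50602.99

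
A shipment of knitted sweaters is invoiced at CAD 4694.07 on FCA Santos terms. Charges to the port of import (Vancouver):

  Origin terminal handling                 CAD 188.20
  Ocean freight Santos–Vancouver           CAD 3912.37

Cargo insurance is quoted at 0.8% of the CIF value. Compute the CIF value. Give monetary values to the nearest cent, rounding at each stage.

Let C be the CIF value. C = FCA price + pre-shipment costs + freight + 0.8% × C
C − 0.8% × C = 4694.07 + 188.20 + 3912.37
0.992 × C = 8794.64
C = 8794.64 / 0.992 = 8865.56
Insurance premium = 0.8% × 8865.56 = 70.92

CIF value: CAD 8865.56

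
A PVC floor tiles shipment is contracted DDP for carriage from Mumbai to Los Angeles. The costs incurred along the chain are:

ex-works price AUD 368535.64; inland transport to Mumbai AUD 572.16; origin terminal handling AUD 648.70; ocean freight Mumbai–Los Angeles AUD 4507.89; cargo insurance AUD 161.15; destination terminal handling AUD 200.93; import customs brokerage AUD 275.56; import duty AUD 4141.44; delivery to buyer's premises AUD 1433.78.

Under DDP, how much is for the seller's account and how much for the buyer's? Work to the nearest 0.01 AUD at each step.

DDP: the seller bears all costs including import duty.
Seller's account: goods 368535.64 + inland to port 572.16 + origin terminal 648.70 + freight 4507.89 + insurance 161.15 + destination terminal 200.93 + brokerage 275.56 + duty 4141.44 + delivery 1433.78 = 380477.25
Buyer's account: 0.00

Seller: AUD 380477.25; buyer: AUD 0.00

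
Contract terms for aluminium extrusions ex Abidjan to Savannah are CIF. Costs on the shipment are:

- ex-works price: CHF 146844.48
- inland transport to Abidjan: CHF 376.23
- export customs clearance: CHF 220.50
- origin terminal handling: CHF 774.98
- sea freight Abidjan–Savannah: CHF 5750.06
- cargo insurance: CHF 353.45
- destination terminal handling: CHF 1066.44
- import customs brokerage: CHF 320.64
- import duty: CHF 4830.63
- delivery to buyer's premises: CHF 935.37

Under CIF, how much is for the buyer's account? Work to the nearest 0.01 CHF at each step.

Buyer's account: CHF 7153.08

CIF: the seller pays costs through ocean freight and marine insurance to the destination port.
Seller's account: goods 146844.48 + inland to port 376.23 + export clearance 220.50 + origin terminal 774.98 + freight 5750.06 + insurance 353.45 = 154319.70
Buyer's account: destination terminal 1066.44 + brokerage 320.64 + duty 4830.63 + delivery 935.37 = 7153.08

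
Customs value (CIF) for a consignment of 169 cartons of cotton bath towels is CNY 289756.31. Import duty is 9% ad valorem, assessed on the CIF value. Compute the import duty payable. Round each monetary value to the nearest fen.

Import duty: CNY 26078.07

Import duty = 289756.31 × 9% = 26078.07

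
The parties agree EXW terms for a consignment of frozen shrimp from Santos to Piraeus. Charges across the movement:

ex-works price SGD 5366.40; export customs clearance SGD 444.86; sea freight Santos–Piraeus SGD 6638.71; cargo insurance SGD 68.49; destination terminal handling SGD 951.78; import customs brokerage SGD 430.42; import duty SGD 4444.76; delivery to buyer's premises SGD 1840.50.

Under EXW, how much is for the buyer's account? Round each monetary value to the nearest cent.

Buyer's account: SGD 14819.52

EXW: the seller makes goods available at their premises; the buyer bears all onward costs.
Seller's account: goods 5366.40 = 5366.40
Buyer's account: export clearance 444.86 + freight 6638.71 + insurance 68.49 + destination terminal 951.78 + brokerage 430.42 + duty 4444.76 + delivery 1840.50 = 14819.52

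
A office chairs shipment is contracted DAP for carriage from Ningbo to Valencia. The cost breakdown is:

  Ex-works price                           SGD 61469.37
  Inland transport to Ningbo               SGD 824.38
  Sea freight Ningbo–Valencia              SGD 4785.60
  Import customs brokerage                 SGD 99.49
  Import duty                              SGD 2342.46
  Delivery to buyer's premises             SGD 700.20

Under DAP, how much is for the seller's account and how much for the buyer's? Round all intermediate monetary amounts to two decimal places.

Seller: SGD 67779.55; buyer: SGD 2441.95

DAP: the seller bears all costs to the named destination except import duty and clearance.
Seller's account: goods 61469.37 + inland to port 824.38 + freight 4785.60 + delivery 700.20 = 67779.55
Buyer's account: brokerage 99.49 + duty 2342.46 = 2441.95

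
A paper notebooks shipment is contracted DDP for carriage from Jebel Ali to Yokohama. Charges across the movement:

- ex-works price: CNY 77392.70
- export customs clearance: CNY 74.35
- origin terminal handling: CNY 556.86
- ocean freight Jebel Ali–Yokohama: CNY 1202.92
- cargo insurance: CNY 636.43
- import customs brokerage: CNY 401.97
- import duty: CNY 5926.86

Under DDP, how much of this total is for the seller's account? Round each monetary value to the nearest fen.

Seller's account: CNY 86192.09

DDP: the seller bears all costs including import duty.
Seller's account: goods 77392.70 + export clearance 74.35 + origin terminal 556.86 + freight 1202.92 + insurance 636.43 + brokerage 401.97 + duty 5926.86 = 86192.09
Buyer's account: 0.00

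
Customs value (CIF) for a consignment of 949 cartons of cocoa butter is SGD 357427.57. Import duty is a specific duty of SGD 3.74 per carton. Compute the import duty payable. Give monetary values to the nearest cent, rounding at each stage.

Import duty = 949 × 3.74 = 3549.26

Import duty: SGD 3549.26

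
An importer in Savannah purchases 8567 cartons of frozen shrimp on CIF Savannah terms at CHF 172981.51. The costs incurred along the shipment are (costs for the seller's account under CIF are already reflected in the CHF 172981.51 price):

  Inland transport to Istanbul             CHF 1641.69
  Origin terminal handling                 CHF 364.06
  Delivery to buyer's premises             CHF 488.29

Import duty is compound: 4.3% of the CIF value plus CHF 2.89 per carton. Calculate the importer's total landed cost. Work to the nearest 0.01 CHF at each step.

CIF: the seller pays costs through ocean freight and marine insurance to the destination port.
Already in the invoice (seller's account under CIF): inland to port, origin terminal — exclude.
The CIF price already equals the CIF value: 172981.51
Ad valorem component: 172981.51 × 4.3% = 7438.20
Specific component: 8567 × 2.89 = 24758.63
Import duty = 7438.20 + 24758.63 = 32196.83
Buyer bears: delivery 488.29 + duty 32196.83 = 32685.12
Landed cost = invoice 172981.51 + 32685.12 = 205666.63

Total landed cost: CHF 205666.63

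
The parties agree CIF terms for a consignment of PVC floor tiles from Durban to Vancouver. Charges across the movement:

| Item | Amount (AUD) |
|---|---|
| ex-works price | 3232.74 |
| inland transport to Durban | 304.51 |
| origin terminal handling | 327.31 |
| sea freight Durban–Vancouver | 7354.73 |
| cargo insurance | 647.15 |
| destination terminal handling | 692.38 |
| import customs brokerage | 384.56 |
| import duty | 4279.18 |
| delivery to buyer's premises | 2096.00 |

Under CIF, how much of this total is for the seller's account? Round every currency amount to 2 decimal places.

CIF: the seller pays costs through ocean freight and marine insurance to the destination port.
Seller's account: goods 3232.74 + inland to port 304.51 + origin terminal 327.31 + freight 7354.73 + insurance 647.15 = 11866.44
Buyer's account: destination terminal 692.38 + brokerage 384.56 + duty 4279.18 + delivery 2096.00 = 7452.12

Seller's account: AUD 11866.44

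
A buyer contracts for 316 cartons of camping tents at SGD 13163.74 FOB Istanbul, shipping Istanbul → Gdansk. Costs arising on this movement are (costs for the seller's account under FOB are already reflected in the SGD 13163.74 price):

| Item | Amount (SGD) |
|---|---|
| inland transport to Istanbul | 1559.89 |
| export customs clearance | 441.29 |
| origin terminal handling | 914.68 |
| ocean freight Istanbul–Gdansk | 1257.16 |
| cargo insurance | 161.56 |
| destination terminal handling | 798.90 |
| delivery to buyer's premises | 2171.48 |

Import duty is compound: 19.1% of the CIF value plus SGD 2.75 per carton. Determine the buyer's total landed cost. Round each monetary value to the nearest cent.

FOB: the seller bears costs until goods are on board at the origin port; the buyer bears freight, insurance and all costs thereafter.
Already in the invoice (seller's account under FOB): inland to port, export clearance, origin terminal — exclude.
CIF value = FOB price + freight + insurance = 13163.74 + 1257.16 + 161.56 = 14582.46
Ad valorem component: 14582.46 × 19.1% = 2785.25
Specific component: 316 × 2.75 = 869.00
Import duty = 2785.25 + 869.00 = 3654.25
Buyer bears: freight 1257.16 + insurance 161.56 + destination terminal 798.90 + delivery 2171.48 + duty 3654.25 = 8043.35
Landed cost = invoice 13163.74 + 8043.35 = 21207.09

Total landed cost: SGD 21207.09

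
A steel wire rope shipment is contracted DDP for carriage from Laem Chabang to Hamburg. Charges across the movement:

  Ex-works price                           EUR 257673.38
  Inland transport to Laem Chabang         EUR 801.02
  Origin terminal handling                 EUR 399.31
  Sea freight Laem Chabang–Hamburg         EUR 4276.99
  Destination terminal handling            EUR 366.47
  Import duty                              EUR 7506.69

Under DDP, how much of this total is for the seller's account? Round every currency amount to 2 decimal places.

Seller's account: EUR 271023.86

DDP: the seller bears all costs including import duty.
Seller's account: goods 257673.38 + inland to port 801.02 + origin terminal 399.31 + freight 4276.99 + destination terminal 366.47 + duty 7506.69 = 271023.86
Buyer's account: 0.00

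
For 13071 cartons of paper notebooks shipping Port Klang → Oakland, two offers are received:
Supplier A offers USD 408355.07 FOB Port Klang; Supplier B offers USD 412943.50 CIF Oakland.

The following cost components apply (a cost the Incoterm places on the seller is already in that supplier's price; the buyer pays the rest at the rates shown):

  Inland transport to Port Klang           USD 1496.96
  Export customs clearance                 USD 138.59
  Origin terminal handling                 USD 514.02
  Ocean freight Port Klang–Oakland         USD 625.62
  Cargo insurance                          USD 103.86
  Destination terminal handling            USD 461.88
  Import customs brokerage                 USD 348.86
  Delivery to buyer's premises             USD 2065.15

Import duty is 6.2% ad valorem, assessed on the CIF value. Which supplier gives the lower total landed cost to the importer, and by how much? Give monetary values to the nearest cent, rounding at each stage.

Supplier A (FOB):
CIF value = FOB price + freight + insurance = 408355.07 + 625.62 + 103.86 = 409084.55
Import duty = 409084.55 × 6.2% = 25363.24
Buyer bears (A): 625.62 + 103.86 + 461.88 + 348.86 + 2065.15 = 3605.37
Landed cost (A) = invoice 408355.07 + 3605.37 + duty 25363.24 = 437323.68
Supplier B (CIF):
The CIF price already equals the CIF value: 412943.50
Import duty = 412943.50 × 6.2% = 25602.50
Buyer bears (B): 461.88 + 348.86 + 2065.15 = 2875.89
Landed cost (B) = invoice 412943.50 + 2875.89 + duty 25602.50 = 441421.89
Difference = |437323.68 − 441421.89| = 4098.21

Supplier A is cheaper by USD 4098.21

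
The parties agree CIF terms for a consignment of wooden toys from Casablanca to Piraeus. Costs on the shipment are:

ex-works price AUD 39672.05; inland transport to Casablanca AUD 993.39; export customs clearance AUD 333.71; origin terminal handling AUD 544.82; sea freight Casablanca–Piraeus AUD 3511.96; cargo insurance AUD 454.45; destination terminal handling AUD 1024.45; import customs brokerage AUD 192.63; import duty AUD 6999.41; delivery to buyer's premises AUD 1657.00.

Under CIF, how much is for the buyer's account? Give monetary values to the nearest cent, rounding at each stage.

CIF: the seller pays costs through ocean freight and marine insurance to the destination port.
Seller's account: goods 39672.05 + inland to port 993.39 + export clearance 333.71 + origin terminal 544.82 + freight 3511.96 + insurance 454.45 = 45510.38
Buyer's account: destination terminal 1024.45 + brokerage 192.63 + duty 6999.41 + delivery 1657.00 = 9873.49

Buyer's account: AUD 9873.49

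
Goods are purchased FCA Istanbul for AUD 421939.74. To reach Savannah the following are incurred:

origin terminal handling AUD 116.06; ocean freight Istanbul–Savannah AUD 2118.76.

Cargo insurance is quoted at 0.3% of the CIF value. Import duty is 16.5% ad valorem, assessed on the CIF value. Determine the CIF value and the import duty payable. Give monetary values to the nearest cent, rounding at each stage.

Let C be the CIF value. C = FCA price + pre-shipment costs + freight + 0.3% × C
C − 0.3% × C = 421939.74 + 116.06 + 2118.76
0.997 × C = 424174.56
C = 424174.56 / 0.997 = 425450.91
Insurance premium = 0.3% × 425450.91 = 1276.35
Import duty = 425450.91 × 16.5% = 70199.40

CIF value: AUD 425450.91; import duty: AUD 70199.40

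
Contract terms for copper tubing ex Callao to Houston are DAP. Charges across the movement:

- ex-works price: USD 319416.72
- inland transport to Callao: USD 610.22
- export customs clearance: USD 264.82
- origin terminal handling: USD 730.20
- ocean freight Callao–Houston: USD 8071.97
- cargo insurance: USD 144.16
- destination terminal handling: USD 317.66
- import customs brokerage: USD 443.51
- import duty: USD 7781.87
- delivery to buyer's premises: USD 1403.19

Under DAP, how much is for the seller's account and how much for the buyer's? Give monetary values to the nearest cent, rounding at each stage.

DAP: the seller bears all costs to the named destination except import duty and clearance.
Seller's account: goods 319416.72 + inland to port 610.22 + export clearance 264.82 + origin terminal 730.20 + freight 8071.97 + insurance 144.16 + destination terminal 317.66 + delivery 1403.19 = 330958.94
Buyer's account: brokerage 443.51 + duty 7781.87 = 8225.38

Seller: USD 330958.94; buyer: USD 8225.38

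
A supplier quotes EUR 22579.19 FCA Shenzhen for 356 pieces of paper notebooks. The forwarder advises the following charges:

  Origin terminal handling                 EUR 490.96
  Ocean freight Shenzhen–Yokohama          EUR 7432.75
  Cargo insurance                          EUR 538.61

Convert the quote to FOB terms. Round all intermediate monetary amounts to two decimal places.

FOB price: EUR 23070.15

Not relevant to the conversion: freight, insurance — on the buyer under both terms; not part of either seller's price.
From FCA to FOB, the seller additionally bears: origin terminal.
FOB price = 22579.19 + 490.96 = 23070.15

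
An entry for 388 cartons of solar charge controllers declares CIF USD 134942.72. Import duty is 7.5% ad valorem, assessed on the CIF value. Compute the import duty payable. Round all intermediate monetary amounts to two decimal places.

Import duty: USD 10120.70

Import duty = 134942.72 × 7.5% = 10120.70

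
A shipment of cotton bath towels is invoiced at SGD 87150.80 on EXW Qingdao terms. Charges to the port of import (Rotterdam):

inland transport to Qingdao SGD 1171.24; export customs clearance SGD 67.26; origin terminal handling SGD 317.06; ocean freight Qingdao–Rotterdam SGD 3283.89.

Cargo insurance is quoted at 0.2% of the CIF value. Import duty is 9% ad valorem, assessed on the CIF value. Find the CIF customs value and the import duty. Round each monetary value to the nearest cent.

CIF value: SGD 92174.60; import duty: SGD 8295.71

Let C be the CIF value. C = EXW price + pre-shipment costs + freight + 0.2% × C
C − 0.2% × C = 87150.80 + 1171.24 + 67.26 + 317.06 + 3283.89
0.998 × C = 91990.25
C = 91990.25 / 0.998 = 92174.60
Insurance premium = 0.2% × 92174.60 = 184.35
Import duty = 92174.60 × 9% = 8295.71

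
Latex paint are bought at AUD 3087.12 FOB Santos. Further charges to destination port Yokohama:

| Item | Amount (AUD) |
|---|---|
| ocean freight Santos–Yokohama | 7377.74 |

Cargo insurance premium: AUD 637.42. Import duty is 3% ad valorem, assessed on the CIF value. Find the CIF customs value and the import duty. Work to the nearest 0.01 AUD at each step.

CIF = FOB price + freight + insurance
CIF = 3087.12 + 7377.74 + 637.42 = 11102.28
Import duty = 11102.28 × 3% = 333.07

CIF value: AUD 11102.28; import duty: AUD 333.07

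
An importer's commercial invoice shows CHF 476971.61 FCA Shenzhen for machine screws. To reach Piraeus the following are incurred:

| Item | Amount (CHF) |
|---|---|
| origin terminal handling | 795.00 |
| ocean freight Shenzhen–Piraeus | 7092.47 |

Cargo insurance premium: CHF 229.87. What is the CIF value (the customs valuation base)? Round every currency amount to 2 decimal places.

CIF value: CHF 485088.95

CIF = FCA price + pre-shipment costs + freight + insurance
CIF = 476971.61 + 795.00 + 7092.47 + 229.87 = 485088.95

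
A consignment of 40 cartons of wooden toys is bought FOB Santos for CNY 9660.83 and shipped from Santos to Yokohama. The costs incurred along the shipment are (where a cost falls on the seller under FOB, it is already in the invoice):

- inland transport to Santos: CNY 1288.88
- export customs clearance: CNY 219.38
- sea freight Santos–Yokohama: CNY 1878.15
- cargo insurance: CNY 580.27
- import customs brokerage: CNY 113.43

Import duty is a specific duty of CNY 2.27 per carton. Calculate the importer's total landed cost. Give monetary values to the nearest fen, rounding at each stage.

FOB: the seller bears costs until goods are on board at the origin port; the buyer bears freight, insurance and all costs thereafter.
Already in the invoice (seller's account under FOB): inland to port, export clearance — exclude.
CIF value = FOB price + freight + insurance = 9660.83 + 1878.15 + 580.27 = 12119.25
Import duty = 40 × 2.27 = 90.80
Buyer bears: freight 1878.15 + insurance 580.27 + brokerage 113.43 + duty 90.80 = 2662.65
Landed cost = invoice 9660.83 + 2662.65 = 12323.48

Total landed cost: CNY 12323.48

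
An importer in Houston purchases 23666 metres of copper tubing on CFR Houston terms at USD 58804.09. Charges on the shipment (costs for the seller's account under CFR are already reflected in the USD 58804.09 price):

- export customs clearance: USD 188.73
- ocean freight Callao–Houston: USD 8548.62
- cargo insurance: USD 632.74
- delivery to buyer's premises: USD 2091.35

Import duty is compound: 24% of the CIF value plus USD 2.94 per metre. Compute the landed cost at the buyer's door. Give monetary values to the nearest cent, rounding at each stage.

CFR: the seller pays costs through ocean freight to the destination port, but not insurance.
Already in the invoice (seller's account under CFR): export clearance, freight — exclude.
CIF value = CFR price + insurance = 58804.09 + 632.74 = 59436.83
Ad valorem component: 59436.83 × 24% = 14264.84
Specific component: 23666 × 2.94 = 69578.04
Import duty = 14264.84 + 69578.04 = 83842.88
Buyer bears: insurance 632.74 + delivery 2091.35 + duty 83842.88 = 86566.97
Landed cost = invoice 58804.09 + 86566.97 = 145371.06

Total landed cost: USD 145371.06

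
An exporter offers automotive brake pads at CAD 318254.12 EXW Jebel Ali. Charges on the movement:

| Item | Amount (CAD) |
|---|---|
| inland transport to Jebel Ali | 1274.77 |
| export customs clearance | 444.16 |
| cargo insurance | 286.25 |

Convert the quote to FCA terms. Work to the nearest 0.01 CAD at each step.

FCA price: CAD 319973.05

Not relevant to the conversion: insurance — on the buyer under both terms; not part of either seller's price.
From EXW to FCA, the seller additionally bears: inland to port, export clearance.
FCA price = 318254.12 + 1274.77 + 444.16 = 319973.05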